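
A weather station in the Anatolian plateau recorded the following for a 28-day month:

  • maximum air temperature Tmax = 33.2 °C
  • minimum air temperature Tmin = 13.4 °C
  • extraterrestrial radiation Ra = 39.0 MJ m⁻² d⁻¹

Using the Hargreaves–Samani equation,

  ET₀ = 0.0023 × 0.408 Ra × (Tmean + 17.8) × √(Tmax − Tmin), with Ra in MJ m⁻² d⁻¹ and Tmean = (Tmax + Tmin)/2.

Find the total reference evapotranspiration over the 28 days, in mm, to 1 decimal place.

Tmean = (33.2 + 13.4)/2 = 23.30 °C
0.408 Ra = 0.408 × 39.0 = 15.9120 mm/d equivalent
ET₀ = 0.0023 × 15.9120 × (23.30 + 17.8) × √19.8 = 0.0023 × 15.9120 × 41.10 × 4.4497 = 6.6931 mm/d
Over 28 days: 6.6931 × 28 = 187.407 mm

187.4 mm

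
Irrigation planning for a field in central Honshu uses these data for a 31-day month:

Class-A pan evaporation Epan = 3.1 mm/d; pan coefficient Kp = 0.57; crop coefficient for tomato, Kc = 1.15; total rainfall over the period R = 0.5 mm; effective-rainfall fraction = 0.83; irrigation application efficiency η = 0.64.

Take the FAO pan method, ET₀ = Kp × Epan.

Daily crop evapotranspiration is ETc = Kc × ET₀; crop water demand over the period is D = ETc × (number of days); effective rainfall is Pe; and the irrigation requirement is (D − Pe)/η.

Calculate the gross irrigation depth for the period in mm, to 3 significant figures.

97.8 mm

ET₀ = 0.57 × 3.1 = 1.7670 mm/d
ETc = Kc × ET₀ = 1.15 × 1.7670 = 2.0321 mm/d
Crop demand D = ETc × 31 d = 2.0321 × 31 = 62.995 mm
Pe = 0.83 × 0.5 = 0.415 mm
D − Pe = 62.995 − 0.415 = 62.580 mm
Gross irrigation = 62.580 / 0.64 = 97.781 mm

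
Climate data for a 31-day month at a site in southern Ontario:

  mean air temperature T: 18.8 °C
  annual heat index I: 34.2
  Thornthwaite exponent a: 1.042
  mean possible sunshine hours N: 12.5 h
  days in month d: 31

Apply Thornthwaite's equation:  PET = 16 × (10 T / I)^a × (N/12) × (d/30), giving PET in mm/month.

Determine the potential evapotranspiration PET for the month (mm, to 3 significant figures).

10T/I = 10 × 18.8 / 34.2 = 5.4971
(10T/I)^a = 5.4971^1.042 = 5.9050
Uncorrected PET = 16 × 5.9050 = 94.480 mm
Correction = (N/12)(d/30) = (12.5/12)(31/30) = 1.0764
PET = 94.480 × 1.0764 = 101.698 mm/month

102 mm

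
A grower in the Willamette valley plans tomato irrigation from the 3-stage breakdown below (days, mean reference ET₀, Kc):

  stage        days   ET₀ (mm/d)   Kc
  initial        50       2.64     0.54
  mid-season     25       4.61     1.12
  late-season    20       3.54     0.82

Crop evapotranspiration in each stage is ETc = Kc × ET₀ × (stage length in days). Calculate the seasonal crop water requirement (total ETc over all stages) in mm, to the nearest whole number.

initial: 0.54 × 2.64 × 50 = 71.28 mm
mid-season: 1.12 × 4.61 × 25 = 129.08 mm
late-season: 0.82 × 3.54 × 20 = 58.06 mm
Seasonal total = 258.42 mm

258 mm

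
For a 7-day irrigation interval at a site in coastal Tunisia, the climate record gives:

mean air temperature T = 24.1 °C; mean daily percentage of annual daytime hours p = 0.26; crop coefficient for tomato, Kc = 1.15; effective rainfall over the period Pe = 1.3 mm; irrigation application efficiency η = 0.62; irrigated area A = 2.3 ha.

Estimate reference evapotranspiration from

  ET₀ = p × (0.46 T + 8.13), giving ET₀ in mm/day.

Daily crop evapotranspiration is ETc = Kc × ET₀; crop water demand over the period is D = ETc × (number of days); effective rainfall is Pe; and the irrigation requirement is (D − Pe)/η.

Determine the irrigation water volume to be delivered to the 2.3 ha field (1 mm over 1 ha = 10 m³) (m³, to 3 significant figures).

1440 m³

ET₀ = 0.26 × (0.46 × 24.1 + 8.13) = 0.26 × 19.216 = 4.9962 mm/d
ETc = Kc × ET₀ = 1.15 × 4.9962 = 5.7456 mm/d
Crop demand D = ETc × 7 d = 5.7456 × 7 = 40.219 mm
D − Pe = 40.219 − 1.3 = 38.919 mm
Gross irrigation = 38.919 / 0.62 = 62.773 mm
Volume = 62.773 mm × 2.3 ha × 10 = 1443.8 m³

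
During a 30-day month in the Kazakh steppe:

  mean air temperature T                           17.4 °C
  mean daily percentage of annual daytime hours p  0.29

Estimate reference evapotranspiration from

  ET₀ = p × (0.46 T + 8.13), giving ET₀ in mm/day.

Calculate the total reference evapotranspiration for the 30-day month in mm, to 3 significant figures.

140 mm

ET₀ = 0.29 × (0.46 × 17.4 + 8.13) = 0.29 × 16.134 = 4.6789 mm/d
Monthly total = 4.6789 × 30 = 140.367 mm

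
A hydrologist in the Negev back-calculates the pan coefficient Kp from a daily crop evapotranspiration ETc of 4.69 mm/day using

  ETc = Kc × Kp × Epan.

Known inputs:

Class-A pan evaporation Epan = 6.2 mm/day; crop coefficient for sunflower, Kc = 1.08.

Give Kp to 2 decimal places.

ETc = Kc × Kp × Epan  ⇒  Kp = ETc / (Kc × Epan)
Kp = 4.69 / (1.08 × 6.2) = 4.69 / 6.696 = 0.7004

0.70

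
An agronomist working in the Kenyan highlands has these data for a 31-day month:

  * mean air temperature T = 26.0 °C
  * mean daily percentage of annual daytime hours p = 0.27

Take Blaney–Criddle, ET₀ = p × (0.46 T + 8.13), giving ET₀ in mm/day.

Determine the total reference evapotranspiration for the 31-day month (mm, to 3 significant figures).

168 mm

ET₀ = 0.27 × (0.46 × 26.0 + 8.13) = 0.27 × 20.090 = 5.4243 mm/d
Monthly total = 5.4243 × 31 = 168.153 mm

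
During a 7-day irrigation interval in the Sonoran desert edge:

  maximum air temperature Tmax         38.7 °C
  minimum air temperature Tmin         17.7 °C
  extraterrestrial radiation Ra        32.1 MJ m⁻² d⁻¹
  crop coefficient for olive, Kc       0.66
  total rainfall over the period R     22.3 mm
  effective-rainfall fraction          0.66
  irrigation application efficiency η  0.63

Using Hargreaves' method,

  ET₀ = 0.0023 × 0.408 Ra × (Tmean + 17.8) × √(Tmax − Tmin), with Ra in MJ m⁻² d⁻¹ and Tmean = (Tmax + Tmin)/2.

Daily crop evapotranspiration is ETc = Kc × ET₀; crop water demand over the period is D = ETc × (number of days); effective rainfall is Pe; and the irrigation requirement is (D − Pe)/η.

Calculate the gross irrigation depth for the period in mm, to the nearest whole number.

Tmean = (38.7 + 17.7)/2 = 28.20 °C
0.408 Ra = 0.408 × 32.1 = 13.0968 mm/d equivalent
ET₀ = 0.0023 × 13.0968 × (28.20 + 17.8) × √21.0 = 0.0023 × 13.0968 × 46.00 × 4.5826 = 6.3498 mm/d
ETc = Kc × ET₀ = 0.66 × 6.3498 = 4.1909 mm/d
Crop demand D = ETc × 7 d = 4.1909 × 7 = 29.336 mm
Pe = 0.66 × 22.3 = 14.718 mm
D − Pe = 29.336 − 14.718 = 14.618 mm
Gross irrigation = 14.618 / 0.63 = 23.203 mm

23 mm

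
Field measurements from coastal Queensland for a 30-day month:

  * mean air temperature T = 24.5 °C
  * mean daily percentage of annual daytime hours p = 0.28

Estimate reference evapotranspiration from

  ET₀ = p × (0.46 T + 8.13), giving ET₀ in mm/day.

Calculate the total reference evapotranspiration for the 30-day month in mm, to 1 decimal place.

163.0 mm

ET₀ = 0.28 × (0.46 × 24.5 + 8.13) = 0.28 × 19.400 = 5.4320 mm/d
Monthly total = 5.4320 × 30 = 162.960 mm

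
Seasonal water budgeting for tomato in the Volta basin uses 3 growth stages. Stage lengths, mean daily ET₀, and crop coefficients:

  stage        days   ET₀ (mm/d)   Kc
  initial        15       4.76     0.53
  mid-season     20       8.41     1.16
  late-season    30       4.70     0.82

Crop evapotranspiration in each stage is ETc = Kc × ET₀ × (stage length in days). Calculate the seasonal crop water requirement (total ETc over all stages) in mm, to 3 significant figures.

initial: 0.53 × 4.76 × 15 = 37.84 mm
mid-season: 1.16 × 8.41 × 20 = 195.11 mm
late-season: 0.82 × 4.70 × 30 = 115.62 mm
Seasonal total = 348.57 mm

349 mm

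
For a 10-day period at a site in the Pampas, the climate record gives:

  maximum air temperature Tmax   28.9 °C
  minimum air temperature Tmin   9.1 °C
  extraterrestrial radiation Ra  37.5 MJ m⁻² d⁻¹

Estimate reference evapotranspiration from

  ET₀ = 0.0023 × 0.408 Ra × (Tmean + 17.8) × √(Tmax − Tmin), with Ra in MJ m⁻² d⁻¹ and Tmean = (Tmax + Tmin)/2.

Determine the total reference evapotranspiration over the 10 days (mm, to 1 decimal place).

Tmean = (28.9 + 9.1)/2 = 19.00 °C
0.408 Ra = 0.408 × 37.5 = 15.3000 mm/d equivalent
ET₀ = 0.0023 × 15.3000 × (19.00 + 17.8) × √19.8 = 0.0023 × 15.3000 × 36.80 × 4.4497 = 5.7623 mm/d
Over 10 days: 5.7623 × 10 = 57.623 mm

57.6 mm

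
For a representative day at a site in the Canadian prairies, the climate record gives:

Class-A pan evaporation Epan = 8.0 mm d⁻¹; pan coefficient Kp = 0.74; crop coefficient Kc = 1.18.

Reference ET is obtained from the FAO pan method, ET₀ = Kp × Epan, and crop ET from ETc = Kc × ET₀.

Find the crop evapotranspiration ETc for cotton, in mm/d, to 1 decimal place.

7.0 mm/d

ET₀ = 0.74 × 8.0 = 5.9200 mm/d
ETc = Kc × ET₀ = 1.18 × 5.9200 = 6.9856 mm/d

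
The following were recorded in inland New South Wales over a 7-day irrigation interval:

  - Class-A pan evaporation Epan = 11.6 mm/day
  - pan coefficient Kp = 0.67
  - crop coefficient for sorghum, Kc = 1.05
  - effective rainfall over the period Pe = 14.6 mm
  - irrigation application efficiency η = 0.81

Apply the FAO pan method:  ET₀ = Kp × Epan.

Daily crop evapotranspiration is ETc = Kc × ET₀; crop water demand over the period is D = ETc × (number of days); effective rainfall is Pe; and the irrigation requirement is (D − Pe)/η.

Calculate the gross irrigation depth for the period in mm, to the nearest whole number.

52 mm

ET₀ = 0.67 × 11.6 = 7.7720 mm/d
ETc = Kc × ET₀ = 1.05 × 7.7720 = 8.1606 mm/d
Crop demand D = ETc × 7 d = 8.1606 × 7 = 57.124 mm
D − Pe = 57.124 − 14.6 = 42.524 mm
Gross irrigation = 42.524 / 0.81 = 52.499 mm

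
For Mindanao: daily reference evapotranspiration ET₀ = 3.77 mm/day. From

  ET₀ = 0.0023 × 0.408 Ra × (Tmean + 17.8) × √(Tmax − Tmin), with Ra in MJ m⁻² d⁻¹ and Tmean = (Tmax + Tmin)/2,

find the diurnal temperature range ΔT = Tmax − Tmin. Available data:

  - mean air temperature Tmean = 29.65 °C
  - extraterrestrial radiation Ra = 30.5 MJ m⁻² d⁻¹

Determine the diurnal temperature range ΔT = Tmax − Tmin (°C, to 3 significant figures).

7.71 °C

√ΔT = ET₀ / [0.0023 × 0.408 × Ra × (Tmean+17.8)] = 3.77 / (0.0023 × 12.4440 × 47.45) = 2.7760
ΔT = 2.7760² = 7.706 °C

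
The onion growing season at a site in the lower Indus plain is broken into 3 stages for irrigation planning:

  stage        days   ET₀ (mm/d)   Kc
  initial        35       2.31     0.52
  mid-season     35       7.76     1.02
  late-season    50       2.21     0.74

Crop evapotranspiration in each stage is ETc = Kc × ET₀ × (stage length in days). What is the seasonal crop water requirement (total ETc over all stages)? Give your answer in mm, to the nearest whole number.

initial: 0.52 × 2.31 × 35 = 42.04 mm
mid-season: 1.02 × 7.76 × 35 = 277.03 mm
late-season: 0.74 × 2.21 × 50 = 81.77 mm
Seasonal total = 400.84 mm

401 mm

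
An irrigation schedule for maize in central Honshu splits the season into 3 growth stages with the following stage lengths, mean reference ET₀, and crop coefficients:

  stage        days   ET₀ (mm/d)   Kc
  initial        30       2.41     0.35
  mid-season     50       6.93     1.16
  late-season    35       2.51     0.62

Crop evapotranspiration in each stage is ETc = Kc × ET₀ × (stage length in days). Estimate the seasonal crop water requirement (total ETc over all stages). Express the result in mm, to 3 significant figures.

482 mm

initial: 0.35 × 2.41 × 30 = 25.31 mm
mid-season: 1.16 × 6.93 × 50 = 401.94 mm
late-season: 0.62 × 2.51 × 35 = 54.47 mm
Seasonal total = 481.72 mm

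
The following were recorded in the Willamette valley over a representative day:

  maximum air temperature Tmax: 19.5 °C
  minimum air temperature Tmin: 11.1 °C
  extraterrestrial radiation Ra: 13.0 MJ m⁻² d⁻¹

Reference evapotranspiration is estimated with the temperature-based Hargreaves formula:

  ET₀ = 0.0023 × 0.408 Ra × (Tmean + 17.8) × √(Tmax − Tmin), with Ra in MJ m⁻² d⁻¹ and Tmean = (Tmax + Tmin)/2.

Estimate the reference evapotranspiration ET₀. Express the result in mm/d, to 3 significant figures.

1.17 mm/d

Tmean = (19.5 + 11.1)/2 = 15.30 °C
0.408 Ra = 0.408 × 13.0 = 5.3040 mm/d equivalent
ET₀ = 0.0023 × 5.3040 × (15.30 + 17.8) × √8.4 = 0.0023 × 5.3040 × 33.10 × 2.8983 = 1.1703 mm/d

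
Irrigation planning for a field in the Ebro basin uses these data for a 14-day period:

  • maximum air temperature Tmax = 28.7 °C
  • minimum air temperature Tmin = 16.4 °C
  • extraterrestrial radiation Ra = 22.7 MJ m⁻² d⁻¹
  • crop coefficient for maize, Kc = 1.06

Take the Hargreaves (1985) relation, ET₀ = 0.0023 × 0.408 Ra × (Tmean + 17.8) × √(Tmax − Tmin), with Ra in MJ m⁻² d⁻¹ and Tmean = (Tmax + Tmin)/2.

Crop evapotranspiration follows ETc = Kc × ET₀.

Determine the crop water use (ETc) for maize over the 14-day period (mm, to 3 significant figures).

Tmean = (28.7 + 16.4)/2 = 22.55 °C
0.408 Ra = 0.408 × 22.7 = 9.2616 mm/d equivalent
ET₀ = 0.0023 × 9.2616 × (22.55 + 17.8) × √12.3 = 0.0023 × 9.2616 × 40.35 × 3.5071 = 3.0144 mm/d
ETc = Kc × ET₀ = 1.06 × 3.0144 = 3.1953 mm/d
Over 14 days: 3.1953 × 14 = 44.734 mm

44.7 mm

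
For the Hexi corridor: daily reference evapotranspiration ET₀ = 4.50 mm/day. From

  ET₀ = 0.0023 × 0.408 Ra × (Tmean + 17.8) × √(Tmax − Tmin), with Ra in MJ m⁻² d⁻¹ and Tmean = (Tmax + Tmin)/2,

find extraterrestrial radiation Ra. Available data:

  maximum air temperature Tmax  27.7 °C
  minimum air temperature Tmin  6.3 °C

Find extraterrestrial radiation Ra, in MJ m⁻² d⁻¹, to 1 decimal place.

29.8 MJ m⁻² d⁻¹

Tmean = (27.7+6.3)/2 = 17.00 °C; ΔT = 21.4
Ra = ET₀ / [0.0023 × 0.408 × (Tmean+17.8) × √ΔT]
   = 4.50 / (0.0023 × 0.408 × 34.80 × 4.6260) = 29.788 MJ m⁻² d⁻¹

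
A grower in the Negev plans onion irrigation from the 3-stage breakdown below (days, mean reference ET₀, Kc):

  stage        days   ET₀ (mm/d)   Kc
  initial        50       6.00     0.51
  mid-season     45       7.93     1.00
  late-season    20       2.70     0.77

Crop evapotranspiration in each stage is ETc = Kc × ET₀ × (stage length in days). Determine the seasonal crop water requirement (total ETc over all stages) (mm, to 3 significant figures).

initial: 0.51 × 6.00 × 50 = 153.00 mm
mid-season: 1.00 × 7.93 × 45 = 356.85 mm
late-season: 0.77 × 2.70 × 20 = 41.58 mm
Seasonal total = 551.43 mm

551 mm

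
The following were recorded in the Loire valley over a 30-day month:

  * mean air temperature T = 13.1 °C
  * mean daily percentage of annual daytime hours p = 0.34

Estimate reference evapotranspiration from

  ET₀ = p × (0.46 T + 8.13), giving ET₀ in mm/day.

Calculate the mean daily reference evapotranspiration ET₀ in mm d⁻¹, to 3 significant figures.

4.81 mm d⁻¹

ET₀ = 0.34 × (0.46 × 13.1 + 8.13) = 0.34 × 14.156 = 4.8130 mm/d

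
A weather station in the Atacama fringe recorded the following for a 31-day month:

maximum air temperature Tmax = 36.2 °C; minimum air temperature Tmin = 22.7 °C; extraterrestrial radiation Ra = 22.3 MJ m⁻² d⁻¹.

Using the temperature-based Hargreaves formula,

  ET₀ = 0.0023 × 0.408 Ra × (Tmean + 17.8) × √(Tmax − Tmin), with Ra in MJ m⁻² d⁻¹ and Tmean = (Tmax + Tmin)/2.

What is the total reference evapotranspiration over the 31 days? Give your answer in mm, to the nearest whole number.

113 mm

Tmean = (36.2 + 22.7)/2 = 29.45 °C
0.408 Ra = 0.408 × 22.3 = 9.0984 mm/d equivalent
ET₀ = 0.0023 × 9.0984 × (29.45 + 17.8) × √13.5 = 0.0023 × 9.0984 × 47.25 × 3.6742 = 3.6329 mm/d
Over 31 days: 3.6329 × 31 = 112.620 mm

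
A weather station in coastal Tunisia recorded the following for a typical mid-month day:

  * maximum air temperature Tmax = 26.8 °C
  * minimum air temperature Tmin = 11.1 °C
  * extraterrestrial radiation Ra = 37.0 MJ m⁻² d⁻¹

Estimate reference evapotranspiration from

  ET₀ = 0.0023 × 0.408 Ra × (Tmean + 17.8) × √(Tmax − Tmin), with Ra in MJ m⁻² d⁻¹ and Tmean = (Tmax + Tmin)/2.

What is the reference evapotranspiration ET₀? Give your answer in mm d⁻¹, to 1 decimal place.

Tmean = (26.8 + 11.1)/2 = 18.95 °C
0.408 Ra = 0.408 × 37.0 = 15.0960 mm/d equivalent
ET₀ = 0.0023 × 15.0960 × (18.95 + 17.8) × √15.7 = 0.0023 × 15.0960 × 36.75 × 3.9623 = 5.0559 mm/d

5.1 mm d⁻¹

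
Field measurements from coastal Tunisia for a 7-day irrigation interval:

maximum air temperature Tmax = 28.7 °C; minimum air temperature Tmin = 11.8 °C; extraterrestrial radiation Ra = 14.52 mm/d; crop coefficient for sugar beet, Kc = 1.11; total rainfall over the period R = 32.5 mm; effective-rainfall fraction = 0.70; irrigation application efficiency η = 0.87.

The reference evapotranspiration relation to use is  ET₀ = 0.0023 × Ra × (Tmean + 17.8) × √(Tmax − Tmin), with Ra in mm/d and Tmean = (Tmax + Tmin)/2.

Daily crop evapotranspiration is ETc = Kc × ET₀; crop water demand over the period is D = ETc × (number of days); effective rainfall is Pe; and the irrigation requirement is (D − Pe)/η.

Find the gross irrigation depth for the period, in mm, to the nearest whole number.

Tmean = (28.7 + 11.8)/2 = 20.25 °C
ET₀ = 0.0023 × 14.52 × (20.25 + 17.8) × √16.9 = 0.0023 × 14.52 × 38.05 × 4.1110 = 5.2239 mm/d
ETc = Kc × ET₀ = 1.11 × 5.2239 = 5.7985 mm/d
Crop demand D = ETc × 7 d = 5.7985 × 7 = 40.590 mm
Pe = 0.70 × 32.5 = 22.750 mm
D − Pe = 40.590 − 22.750 = 17.840 mm
Gross irrigation = 17.840 / 0.87 = 20.506 mm

21 mm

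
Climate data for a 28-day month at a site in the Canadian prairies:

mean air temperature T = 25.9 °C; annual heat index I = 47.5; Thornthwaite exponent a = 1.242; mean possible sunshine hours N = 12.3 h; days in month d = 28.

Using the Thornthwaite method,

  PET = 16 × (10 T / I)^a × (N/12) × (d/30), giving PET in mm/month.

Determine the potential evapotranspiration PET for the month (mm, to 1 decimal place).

125.8 mm

10T/I = 10 × 25.9 / 47.5 = 5.4526
(10T/I)^a = 5.4526^1.242 = 8.2198
Uncorrected PET = 16 × 8.2198 = 131.517 mm
Correction = (N/12)(d/30) = (12.3/12)(28/30) = 0.9567
PET = 131.517 × 0.9567 = 125.822 mm/month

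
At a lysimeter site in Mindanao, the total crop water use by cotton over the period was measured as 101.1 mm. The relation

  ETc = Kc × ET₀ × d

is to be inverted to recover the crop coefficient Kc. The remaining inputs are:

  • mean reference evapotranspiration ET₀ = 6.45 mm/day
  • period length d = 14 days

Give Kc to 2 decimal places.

ETc = Kc × ET₀ × d  ⇒  Kc = ETc / (ET₀ × d)
Kc = 101.1 / (6.45 × 14) = 101.1 / 90.30 = 1.1196

1.12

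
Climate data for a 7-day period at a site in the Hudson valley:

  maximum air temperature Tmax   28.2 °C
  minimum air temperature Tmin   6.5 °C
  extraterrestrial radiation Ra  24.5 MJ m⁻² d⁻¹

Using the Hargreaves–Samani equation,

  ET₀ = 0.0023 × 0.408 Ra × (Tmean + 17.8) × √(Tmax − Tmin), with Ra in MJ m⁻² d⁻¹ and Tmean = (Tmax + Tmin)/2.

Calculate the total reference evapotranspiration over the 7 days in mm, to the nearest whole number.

26 mm

Tmean = (28.2 + 6.5)/2 = 17.35 °C
0.408 Ra = 0.408 × 24.5 = 9.9960 mm/d equivalent
ET₀ = 0.0023 × 9.9960 × (17.35 + 17.8) × √21.7 = 0.0023 × 9.9960 × 35.15 × 4.6583 = 3.7645 mm/d
Over 7 days: 3.7645 × 7 = 26.352 mm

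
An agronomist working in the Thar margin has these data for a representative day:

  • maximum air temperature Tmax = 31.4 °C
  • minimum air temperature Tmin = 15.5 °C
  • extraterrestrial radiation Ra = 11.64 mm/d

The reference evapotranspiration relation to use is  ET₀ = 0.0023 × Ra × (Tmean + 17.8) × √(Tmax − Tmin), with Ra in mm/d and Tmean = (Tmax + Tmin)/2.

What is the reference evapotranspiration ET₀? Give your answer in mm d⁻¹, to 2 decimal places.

4.40 mm d⁻¹

Tmean = (31.4 + 15.5)/2 = 23.45 °C
ET₀ = 0.0023 × 11.64 × (23.45 + 17.8) × √15.9 = 0.0023 × 11.64 × 41.25 × 3.9875 = 4.4036 mm/d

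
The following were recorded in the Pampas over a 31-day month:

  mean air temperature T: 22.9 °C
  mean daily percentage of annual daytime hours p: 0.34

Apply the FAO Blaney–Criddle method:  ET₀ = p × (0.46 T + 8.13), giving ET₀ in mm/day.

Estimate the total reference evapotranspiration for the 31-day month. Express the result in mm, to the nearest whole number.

197 mm

ET₀ = 0.34 × (0.46 × 22.9 + 8.13) = 0.34 × 18.664 = 6.3458 mm/d
Monthly total = 6.3458 × 31 = 196.720 mm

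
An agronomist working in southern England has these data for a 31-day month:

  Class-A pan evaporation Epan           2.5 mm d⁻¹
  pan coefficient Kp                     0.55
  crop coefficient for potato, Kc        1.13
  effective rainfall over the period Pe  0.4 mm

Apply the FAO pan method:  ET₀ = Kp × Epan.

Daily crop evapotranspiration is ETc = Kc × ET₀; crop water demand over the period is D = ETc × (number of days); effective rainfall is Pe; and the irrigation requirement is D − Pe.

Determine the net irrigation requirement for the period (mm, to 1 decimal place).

47.8 mm

ET₀ = 0.55 × 2.5 = 1.3750 mm/d
ETc = Kc × ET₀ = 1.13 × 1.3750 = 1.5538 mm/d
Crop demand D = ETc × 31 d = 1.5538 × 31 = 48.168 mm
D − Pe = 48.168 − 0.4 = 47.768 mm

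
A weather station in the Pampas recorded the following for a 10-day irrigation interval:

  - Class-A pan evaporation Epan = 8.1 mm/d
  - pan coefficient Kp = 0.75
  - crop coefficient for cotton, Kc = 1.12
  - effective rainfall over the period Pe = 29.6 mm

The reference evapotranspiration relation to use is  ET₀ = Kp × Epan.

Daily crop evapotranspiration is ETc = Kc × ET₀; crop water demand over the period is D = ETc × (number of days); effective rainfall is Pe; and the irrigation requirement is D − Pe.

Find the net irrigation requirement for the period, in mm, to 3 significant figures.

38.4 mm

ET₀ = 0.75 × 8.1 = 6.0750 mm/d
ETc = Kc × ET₀ = 1.12 × 6.0750 = 6.8040 mm/d
Crop demand D = ETc × 10 d = 6.8040 × 10 = 68.040 mm
D − Pe = 68.040 − 29.6 = 38.440 mm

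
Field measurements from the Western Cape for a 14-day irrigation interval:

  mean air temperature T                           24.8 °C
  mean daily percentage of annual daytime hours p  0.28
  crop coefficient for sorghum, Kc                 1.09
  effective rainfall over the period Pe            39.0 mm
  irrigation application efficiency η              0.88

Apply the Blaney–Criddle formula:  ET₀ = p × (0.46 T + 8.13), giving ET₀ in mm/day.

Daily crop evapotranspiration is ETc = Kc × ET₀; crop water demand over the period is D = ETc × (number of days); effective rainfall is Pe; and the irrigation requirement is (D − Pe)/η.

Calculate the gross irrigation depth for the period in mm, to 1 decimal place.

ET₀ = 0.28 × (0.46 × 24.8 + 8.13) = 0.28 × 19.538 = 5.4706 mm/d
ETc = Kc × ET₀ = 1.09 × 5.4706 = 5.9630 mm/d
Crop demand D = ETc × 14 d = 5.9630 × 14 = 83.482 mm
D − Pe = 83.482 − 39.0 = 44.482 mm
Gross irrigation = 44.482 / 0.88 = 50.548 mm

50.5 mm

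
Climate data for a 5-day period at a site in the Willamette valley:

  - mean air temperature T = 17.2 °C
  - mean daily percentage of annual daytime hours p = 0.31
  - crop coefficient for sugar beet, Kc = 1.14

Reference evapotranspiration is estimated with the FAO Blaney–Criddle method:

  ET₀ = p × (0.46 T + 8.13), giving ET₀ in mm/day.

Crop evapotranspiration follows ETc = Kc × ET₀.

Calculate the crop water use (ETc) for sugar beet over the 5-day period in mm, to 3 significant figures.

ET₀ = 0.31 × (0.46 × 17.2 + 8.13) = 0.31 × 16.042 = 4.9730 mm/d
ETc = Kc × ET₀ = 1.14 × 4.9730 = 5.6692 mm/d
Over 5 days: 5.6692 × 5 = 28.346 mm

28.3 mm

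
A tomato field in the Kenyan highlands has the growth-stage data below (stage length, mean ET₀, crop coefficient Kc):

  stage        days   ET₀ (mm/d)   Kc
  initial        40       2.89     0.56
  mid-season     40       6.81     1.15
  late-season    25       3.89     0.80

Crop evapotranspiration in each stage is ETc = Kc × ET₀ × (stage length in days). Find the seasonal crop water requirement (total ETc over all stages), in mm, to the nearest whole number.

456 mm

initial: 0.56 × 2.89 × 40 = 64.74 mm
mid-season: 1.15 × 6.81 × 40 = 313.26 mm
late-season: 0.80 × 3.89 × 25 = 77.80 mm
Seasonal total = 455.80 mm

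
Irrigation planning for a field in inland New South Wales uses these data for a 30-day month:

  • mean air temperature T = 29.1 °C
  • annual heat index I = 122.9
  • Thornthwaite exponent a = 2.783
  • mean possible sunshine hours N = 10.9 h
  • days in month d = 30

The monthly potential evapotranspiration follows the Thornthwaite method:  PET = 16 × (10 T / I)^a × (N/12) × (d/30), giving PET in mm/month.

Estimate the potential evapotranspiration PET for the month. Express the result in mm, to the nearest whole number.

10T/I = 10 × 29.1 / 122.9 = 2.3678
(10T/I)^a = 2.3678^2.783 = 11.0104
Uncorrected PET = 16 × 11.0104 = 176.166 mm
Correction = (N/12)(d/30) = (10.9/12)(30/30) = 0.9083
PET = 176.166 × 0.9083 = 160.012 mm/month

160 mm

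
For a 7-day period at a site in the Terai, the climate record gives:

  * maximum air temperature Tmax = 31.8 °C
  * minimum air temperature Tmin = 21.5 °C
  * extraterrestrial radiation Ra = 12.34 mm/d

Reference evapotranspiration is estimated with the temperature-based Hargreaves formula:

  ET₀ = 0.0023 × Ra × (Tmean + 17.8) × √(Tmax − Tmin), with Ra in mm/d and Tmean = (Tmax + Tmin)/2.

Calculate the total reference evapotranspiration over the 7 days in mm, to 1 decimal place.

28.3 mm

Tmean = (31.8 + 21.5)/2 = 26.65 °C
ET₀ = 0.0023 × 12.34 × (26.65 + 17.8) × √10.3 = 0.0023 × 12.34 × 44.45 × 3.2094 = 4.0489 mm/d
Over 7 days: 4.0489 × 7 = 28.342 mm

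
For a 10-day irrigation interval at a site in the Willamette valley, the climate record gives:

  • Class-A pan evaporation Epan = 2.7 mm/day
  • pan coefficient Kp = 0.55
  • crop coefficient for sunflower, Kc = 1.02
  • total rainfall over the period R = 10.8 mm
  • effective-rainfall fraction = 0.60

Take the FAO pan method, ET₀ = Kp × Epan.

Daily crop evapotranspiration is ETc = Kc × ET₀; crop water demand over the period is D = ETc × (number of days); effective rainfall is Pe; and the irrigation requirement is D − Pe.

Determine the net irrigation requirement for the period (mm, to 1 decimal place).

ET₀ = 0.55 × 2.7 = 1.4850 mm/d
ETc = Kc × ET₀ = 1.02 × 1.4850 = 1.5147 mm/d
Crop demand D = ETc × 10 d = 1.5147 × 10 = 15.147 mm
Pe = 0.60 × 10.8 = 6.480 mm
D − Pe = 15.147 − 6.480 = 8.667 mm

8.7 mm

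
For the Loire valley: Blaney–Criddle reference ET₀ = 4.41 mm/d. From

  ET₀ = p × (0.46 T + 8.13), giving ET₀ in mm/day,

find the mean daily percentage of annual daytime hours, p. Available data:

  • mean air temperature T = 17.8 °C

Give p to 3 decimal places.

0.270

p = ET₀ / (0.46 T + 8.13) = 4.41 / (0.46 × 17.8 + 8.13) = 4.41 / 16.318 = 0.2703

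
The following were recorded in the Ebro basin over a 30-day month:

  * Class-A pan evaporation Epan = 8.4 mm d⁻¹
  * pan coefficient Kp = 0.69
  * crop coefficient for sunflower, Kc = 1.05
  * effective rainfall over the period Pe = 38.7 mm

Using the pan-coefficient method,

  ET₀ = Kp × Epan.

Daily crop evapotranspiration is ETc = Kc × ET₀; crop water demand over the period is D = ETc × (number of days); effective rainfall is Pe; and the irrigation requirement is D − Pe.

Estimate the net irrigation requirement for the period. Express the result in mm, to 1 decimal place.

143.9 mm

ET₀ = 0.69 × 8.4 = 5.7960 mm/d
ETc = Kc × ET₀ = 1.05 × 5.7960 = 6.0858 mm/d
Crop demand D = ETc × 30 d = 6.0858 × 30 = 182.574 mm
D − Pe = 182.574 − 38.7 = 143.874 mm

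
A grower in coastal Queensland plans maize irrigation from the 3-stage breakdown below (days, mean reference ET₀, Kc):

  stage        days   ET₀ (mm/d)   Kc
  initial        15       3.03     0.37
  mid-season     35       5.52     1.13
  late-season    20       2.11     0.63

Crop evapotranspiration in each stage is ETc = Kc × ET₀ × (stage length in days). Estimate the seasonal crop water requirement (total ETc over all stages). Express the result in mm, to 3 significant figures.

262 mm

initial: 0.37 × 3.03 × 15 = 16.82 mm
mid-season: 1.13 × 5.52 × 35 = 218.32 mm
late-season: 0.63 × 2.11 × 20 = 26.59 mm
Seasonal total = 261.73 mm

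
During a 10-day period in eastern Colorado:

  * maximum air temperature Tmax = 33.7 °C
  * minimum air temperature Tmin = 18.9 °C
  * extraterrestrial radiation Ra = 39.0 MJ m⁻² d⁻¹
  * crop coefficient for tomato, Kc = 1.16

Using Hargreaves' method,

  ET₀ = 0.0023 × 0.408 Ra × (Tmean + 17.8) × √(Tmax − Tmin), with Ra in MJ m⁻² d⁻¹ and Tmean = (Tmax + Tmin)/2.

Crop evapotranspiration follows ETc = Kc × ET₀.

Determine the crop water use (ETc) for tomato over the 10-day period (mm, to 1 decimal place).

Tmean = (33.7 + 18.9)/2 = 26.30 °C
0.408 Ra = 0.408 × 39.0 = 15.9120 mm/d equivalent
ET₀ = 0.0023 × 15.9120 × (26.30 + 17.8) × √14.8 = 0.0023 × 15.9120 × 44.10 × 3.8471 = 6.2090 mm/d
ETc = Kc × ET₀ = 1.16 × 6.2090 = 7.2024 mm/d
Over 10 days: 7.2024 × 10 = 72.024 mm

72.0 mm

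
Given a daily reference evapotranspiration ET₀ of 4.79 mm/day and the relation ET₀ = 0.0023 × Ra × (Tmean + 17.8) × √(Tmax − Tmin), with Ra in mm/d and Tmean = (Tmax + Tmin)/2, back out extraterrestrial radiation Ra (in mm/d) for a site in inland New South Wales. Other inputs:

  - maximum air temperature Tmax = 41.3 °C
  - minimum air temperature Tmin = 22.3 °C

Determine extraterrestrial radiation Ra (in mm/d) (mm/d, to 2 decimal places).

Tmean = 31.80 °C; √ΔT = 4.3589
Ra = ET₀ / [0.0023 × (Tmean+17.8) × √ΔT] = 4.79 / (0.0023 × 49.60 × 4.3589) = 9.633 mm/d

9.63 mm/d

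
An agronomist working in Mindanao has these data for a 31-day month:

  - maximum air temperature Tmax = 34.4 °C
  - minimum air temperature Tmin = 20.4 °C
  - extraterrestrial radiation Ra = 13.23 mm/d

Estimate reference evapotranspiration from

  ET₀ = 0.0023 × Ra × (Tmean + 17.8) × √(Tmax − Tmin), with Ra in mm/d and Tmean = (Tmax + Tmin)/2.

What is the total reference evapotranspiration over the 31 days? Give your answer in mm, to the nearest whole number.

160 mm

Tmean = (34.4 + 20.4)/2 = 27.40 °C
ET₀ = 0.0023 × 13.23 × (27.40 + 17.8) × √14.0 = 0.0023 × 13.23 × 45.20 × 3.7417 = 5.1463 mm/d
Over 31 days: 5.1463 × 31 = 159.535 mm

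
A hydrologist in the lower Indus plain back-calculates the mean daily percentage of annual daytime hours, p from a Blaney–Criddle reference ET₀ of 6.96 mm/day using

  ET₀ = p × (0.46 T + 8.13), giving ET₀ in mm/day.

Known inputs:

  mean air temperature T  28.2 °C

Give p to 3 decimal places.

p = ET₀ / (0.46 T + 8.13) = 6.96 / (0.46 × 28.2 + 8.13) = 6.96 / 21.102 = 0.3298

0.330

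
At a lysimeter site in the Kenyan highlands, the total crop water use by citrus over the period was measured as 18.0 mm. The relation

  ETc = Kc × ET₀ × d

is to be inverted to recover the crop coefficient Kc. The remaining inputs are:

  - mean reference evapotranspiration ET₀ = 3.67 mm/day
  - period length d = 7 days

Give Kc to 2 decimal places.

ETc = Kc × ET₀ × d  ⇒  Kc = ETc / (ET₀ × d)
Kc = 18.0 / (3.67 × 7) = 18.0 / 25.69 = 0.7007

0.70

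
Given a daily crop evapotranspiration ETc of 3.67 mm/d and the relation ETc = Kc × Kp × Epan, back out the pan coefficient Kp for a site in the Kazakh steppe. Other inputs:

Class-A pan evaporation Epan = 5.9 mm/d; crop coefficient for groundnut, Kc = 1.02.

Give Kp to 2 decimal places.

0.61

ETc = Kc × Kp × Epan  ⇒  Kp = ETc / (Kc × Epan)
Kp = 3.67 / (1.02 × 5.9) = 3.67 / 6.018 = 0.6098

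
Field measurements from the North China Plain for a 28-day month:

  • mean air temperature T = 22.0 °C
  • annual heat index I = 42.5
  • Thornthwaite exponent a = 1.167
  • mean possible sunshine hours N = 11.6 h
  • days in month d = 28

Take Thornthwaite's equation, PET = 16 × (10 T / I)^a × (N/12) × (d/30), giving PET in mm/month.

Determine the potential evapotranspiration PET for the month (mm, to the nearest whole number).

98 mm

10T/I = 10 × 22.0 / 42.5 = 5.1765
(10T/I)^a = 5.1765^1.167 = 6.8121
Uncorrected PET = 16 × 6.8121 = 108.994 mm
Correction = (N/12)(d/30) = (11.6/12)(28/30) = 0.9022
PET = 108.994 × 0.9022 = 98.334 mm/month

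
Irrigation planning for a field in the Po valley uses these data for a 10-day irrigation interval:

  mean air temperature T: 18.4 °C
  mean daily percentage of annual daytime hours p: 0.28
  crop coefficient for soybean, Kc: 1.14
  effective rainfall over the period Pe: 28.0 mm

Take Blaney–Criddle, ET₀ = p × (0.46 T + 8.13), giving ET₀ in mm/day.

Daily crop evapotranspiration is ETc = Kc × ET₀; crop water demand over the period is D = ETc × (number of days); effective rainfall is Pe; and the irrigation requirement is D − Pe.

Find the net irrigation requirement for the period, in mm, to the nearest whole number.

25 mm

ET₀ = 0.28 × (0.46 × 18.4 + 8.13) = 0.28 × 16.594 = 4.6463 mm/d
ETc = Kc × ET₀ = 1.14 × 4.6463 = 5.2968 mm/d
Crop demand D = ETc × 10 d = 5.2968 × 10 = 52.968 mm
D − Pe = 52.968 − 28.0 = 24.968 mm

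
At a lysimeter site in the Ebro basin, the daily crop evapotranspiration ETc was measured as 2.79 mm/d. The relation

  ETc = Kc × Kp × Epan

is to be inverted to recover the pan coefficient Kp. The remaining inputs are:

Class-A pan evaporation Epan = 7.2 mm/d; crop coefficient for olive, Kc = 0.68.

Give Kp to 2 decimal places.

ETc = Kc × Kp × Epan  ⇒  Kp = ETc / (Kc × Epan)
Kp = 2.79 / (0.68 × 7.2) = 2.79 / 4.896 = 0.5699

0.57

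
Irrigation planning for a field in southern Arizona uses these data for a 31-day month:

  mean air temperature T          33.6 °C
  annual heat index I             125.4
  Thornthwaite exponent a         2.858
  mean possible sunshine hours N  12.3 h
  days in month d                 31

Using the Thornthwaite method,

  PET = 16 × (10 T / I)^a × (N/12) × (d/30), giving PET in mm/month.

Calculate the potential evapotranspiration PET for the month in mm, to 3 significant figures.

283 mm

10T/I = 10 × 33.6 / 125.4 = 2.6794
(10T/I)^a = 2.6794^2.858 = 16.7237
Uncorrected PET = 16 × 16.7237 = 267.579 mm
Correction = (N/12)(d/30) = (12.3/12)(31/30) = 1.0592
PET = 267.579 × 1.0592 = 283.420 mm/month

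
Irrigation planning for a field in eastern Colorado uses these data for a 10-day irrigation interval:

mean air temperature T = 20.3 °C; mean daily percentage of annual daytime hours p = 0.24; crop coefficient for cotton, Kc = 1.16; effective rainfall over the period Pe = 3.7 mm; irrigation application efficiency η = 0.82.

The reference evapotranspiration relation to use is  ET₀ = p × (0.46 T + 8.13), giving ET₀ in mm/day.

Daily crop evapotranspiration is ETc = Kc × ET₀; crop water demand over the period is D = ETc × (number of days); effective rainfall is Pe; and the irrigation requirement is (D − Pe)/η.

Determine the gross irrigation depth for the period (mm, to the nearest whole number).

ET₀ = 0.24 × (0.46 × 20.3 + 8.13) = 0.24 × 17.468 = 4.1923 mm/d
ETc = Kc × ET₀ = 1.16 × 4.1923 = 4.8631 mm/d
Crop demand D = ETc × 10 d = 4.8631 × 10 = 48.631 mm
D − Pe = 48.631 − 3.7 = 44.931 mm
Gross irrigation = 44.931 / 0.82 = 54.794 mm

55 mm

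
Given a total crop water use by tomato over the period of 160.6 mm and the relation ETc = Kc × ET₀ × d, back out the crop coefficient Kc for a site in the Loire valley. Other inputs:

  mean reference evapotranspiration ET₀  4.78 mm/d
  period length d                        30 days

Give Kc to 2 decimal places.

ETc = Kc × ET₀ × d  ⇒  Kc = ETc / (ET₀ × d)
Kc = 160.6 / (4.78 × 30) = 160.6 / 143.40 = 1.1199

1.12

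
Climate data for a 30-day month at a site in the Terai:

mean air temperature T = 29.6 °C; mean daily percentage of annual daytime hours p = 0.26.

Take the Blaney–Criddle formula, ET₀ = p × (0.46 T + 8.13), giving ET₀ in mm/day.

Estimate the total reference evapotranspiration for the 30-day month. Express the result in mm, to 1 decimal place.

169.6 mm

ET₀ = 0.26 × (0.46 × 29.6 + 8.13) = 0.26 × 21.746 = 5.6540 mm/d
Monthly total = 5.6540 × 30 = 169.620 mm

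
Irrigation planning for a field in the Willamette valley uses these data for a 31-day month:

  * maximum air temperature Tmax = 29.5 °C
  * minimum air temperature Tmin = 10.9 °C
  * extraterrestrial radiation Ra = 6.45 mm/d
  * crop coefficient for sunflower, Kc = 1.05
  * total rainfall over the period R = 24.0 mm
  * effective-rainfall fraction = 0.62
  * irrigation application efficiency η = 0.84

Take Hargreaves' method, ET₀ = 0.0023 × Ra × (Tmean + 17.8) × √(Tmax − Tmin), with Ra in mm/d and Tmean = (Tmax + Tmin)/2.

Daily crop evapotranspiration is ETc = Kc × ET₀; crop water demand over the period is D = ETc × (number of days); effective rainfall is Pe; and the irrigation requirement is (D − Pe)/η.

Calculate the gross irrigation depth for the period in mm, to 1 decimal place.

76.5 mm

Tmean = (29.5 + 10.9)/2 = 20.20 °C
ET₀ = 0.0023 × 6.45 × (20.20 + 17.8) × √18.6 = 0.0023 × 6.45 × 38.00 × 4.3128 = 2.4313 mm/d
ETc = Kc × ET₀ = 1.05 × 2.4313 = 2.5529 mm/d
Crop demand D = ETc × 31 d = 2.5529 × 31 = 79.140 mm
Pe = 0.62 × 24.0 = 14.880 mm
D − Pe = 79.140 − 14.880 = 64.260 mm
Gross irrigation = 64.260 / 0.84 = 76.500 mm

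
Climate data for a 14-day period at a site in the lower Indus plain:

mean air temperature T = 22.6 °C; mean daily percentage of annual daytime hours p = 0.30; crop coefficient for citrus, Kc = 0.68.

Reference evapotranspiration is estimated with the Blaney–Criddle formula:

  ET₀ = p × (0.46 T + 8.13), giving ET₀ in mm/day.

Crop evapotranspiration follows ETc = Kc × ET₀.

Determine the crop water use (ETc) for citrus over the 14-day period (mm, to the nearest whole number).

53 mm

ET₀ = 0.30 × (0.46 × 22.6 + 8.13) = 0.30 × 18.526 = 5.5578 mm/d
ETc = Kc × ET₀ = 0.68 × 5.5578 = 3.7793 mm/d
Over 14 days: 3.7793 × 14 = 52.910 mm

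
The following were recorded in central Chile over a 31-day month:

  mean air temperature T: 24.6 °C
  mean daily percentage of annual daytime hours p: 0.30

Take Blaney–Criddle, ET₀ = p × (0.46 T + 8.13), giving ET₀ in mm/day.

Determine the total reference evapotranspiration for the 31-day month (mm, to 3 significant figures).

181 mm

ET₀ = 0.30 × (0.46 × 24.6 + 8.13) = 0.30 × 19.446 = 5.8338 mm/d
Monthly total = 5.8338 × 31 = 180.848 mm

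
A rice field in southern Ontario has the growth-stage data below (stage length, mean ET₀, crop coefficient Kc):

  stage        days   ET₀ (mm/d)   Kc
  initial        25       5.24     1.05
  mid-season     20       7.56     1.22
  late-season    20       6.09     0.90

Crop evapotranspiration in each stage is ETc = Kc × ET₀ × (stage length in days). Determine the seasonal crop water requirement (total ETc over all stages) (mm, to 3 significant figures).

432 mm

initial: 1.05 × 5.24 × 25 = 137.55 mm
mid-season: 1.22 × 7.56 × 20 = 184.46 mm
late-season: 0.90 × 6.09 × 20 = 109.62 mm
Seasonal total = 431.63 mm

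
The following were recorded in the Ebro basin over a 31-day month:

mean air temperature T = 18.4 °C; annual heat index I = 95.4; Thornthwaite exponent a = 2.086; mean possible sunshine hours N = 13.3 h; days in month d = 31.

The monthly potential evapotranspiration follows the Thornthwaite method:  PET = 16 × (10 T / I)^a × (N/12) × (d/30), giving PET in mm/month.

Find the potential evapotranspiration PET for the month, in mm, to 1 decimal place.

72.1 mm

10T/I = 10 × 18.4 / 95.4 = 1.9287
(10T/I)^a = 1.9287^2.086 = 3.9361
Uncorrected PET = 16 × 3.9361 = 62.978 mm
Correction = (N/12)(d/30) = (13.3/12)(31/30) = 1.1453
PET = 62.978 × 1.1453 = 72.129 mm/month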